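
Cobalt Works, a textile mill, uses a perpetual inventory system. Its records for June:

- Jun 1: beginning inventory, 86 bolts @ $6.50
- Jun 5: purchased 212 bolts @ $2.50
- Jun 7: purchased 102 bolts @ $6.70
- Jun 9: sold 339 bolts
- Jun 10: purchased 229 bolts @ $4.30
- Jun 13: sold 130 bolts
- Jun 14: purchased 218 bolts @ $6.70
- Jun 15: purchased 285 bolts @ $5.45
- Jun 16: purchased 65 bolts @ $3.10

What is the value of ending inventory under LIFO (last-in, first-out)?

Jun 9, 339 sold [LIFO — newest first]: 102 @ $6.70 + 212 @ $2.50 + 25 @ $6.50 = $1,375.90
Jun 13, 130 sold [LIFO — newest first]: 130 @ $4.30 = $559.00
Total COGS = $1,375.90 + $559.00 = $1,934.90
Ending inventory: 61 @ $6.50 + 99 @ $4.30 + 218 @ $6.70 + 285 @ $5.45 + 65 @ $3.10 = $4,037.55
Check: goods available $5,972.45 = COGS $1,934.90 + ending $4,037.55

Ending inventory = $4,037.55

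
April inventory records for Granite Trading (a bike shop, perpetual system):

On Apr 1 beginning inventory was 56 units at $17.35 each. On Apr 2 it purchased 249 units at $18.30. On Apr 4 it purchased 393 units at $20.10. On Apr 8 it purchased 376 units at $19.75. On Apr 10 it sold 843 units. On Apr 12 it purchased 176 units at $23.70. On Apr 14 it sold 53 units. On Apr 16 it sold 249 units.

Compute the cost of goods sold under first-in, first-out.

Apr 10, 843 sold [FIFO — oldest first]: 56 @ $17.35 + 249 @ $18.30 + 393 @ $20.10 + 145 @ $19.75 = $16,291.35
Apr 14, 53 sold [FIFO — oldest first]: 53 @ $19.75 = $1,046.75
Apr 16, 249 sold [FIFO — oldest first]: 178 @ $19.75 + 71 @ $23.70 = $5,198.20
Total COGS = $16,291.35 + $1,046.75 + $5,198.20 = $22,536.30
Ending inventory: 105 @ $23.70 = $2,488.50

COGS = $22,536.30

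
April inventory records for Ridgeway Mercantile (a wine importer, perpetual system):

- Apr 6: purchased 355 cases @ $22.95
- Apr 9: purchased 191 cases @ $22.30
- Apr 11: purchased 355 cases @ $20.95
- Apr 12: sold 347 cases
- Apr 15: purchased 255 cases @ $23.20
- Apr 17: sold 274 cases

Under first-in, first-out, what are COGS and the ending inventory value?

Apr 12, 347 sold [FIFO — oldest first]: 347 @ $22.95 = $7,963.65
Apr 17, 274 sold [FIFO — oldest first]: 8 @ $22.95 + 191 @ $22.30 + 75 @ $20.95 = $6,014.15
Total COGS = $7,963.65 + $6,014.15 = $13,977.80
Ending inventory: 280 @ $20.95 + 255 @ $23.20 = $11,782.00

COGS = $13,977.80; ending inventory = $11,782.00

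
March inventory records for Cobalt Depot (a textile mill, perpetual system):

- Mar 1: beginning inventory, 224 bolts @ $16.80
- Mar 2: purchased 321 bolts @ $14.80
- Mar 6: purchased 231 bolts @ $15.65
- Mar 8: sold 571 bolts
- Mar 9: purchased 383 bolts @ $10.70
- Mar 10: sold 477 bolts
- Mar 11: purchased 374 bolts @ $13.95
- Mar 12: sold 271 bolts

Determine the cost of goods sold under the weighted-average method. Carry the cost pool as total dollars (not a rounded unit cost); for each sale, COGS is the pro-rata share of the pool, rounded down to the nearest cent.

After Mar 1: 224 on hand, pool $3,763.20 (≈ $16.8000 each)
After Mar 2: 545 on hand, pool $8,514.00 (≈ $15.6220 each)
After Mar 6: 776 on hand, pool $12,129.15 (≈ $15.6303 each)
Mar 8, sell 571: 571/776 × $12,129.15 → $8,924.92
After Mar 9: 588 on hand, pool $7,302.33 (≈ $12.4189 each)
Mar 10, sell 477: 477/588 × $7,302.33 → $5,923.82
After Mar 11: 485 on hand, pool $6,595.81 (≈ $13.5996 each)
Mar 12, sell 271: 271/485 × $6,595.81 → $3,685.49
Total COGS = $8,924.92 + $5,923.82 + $3,685.49 = $18,534.23
Ending inventory (cost pool remaining) = $2,910.32
Check: goods available $21,444.55 = COGS $18,534.23 + ending $2,910.32

COGS = $18,534.23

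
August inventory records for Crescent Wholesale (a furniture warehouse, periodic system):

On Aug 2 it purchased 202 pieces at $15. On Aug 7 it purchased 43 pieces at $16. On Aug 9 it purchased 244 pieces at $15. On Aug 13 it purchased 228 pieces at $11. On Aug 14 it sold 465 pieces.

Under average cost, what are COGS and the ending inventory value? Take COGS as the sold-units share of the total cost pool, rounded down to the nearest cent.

COGS = $6,411.42; ending inventory = $3,474.58

Aug 14, sell 465: 465/717 × $9,886.00 → $6,411.42
Ending inventory (cost pool remaining) = $3,474.58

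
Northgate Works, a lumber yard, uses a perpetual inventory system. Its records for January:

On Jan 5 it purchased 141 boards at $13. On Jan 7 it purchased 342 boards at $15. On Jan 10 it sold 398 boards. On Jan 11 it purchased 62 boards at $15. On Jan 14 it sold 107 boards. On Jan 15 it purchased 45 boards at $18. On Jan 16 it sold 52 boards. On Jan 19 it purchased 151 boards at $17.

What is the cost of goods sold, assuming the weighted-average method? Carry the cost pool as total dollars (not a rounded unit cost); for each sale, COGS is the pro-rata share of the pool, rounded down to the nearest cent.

COGS = $8,160.82

After Jan 5: 141 on hand, pool $1,833.00 (≈ $13.0000 each)
After Jan 7: 483 on hand, pool $6,963.00 (≈ $14.4161 each)
Jan 10, sell 398: 398/483 × $6,963.00 → $5,737.62
After Jan 11: 147 on hand, pool $2,155.38 (≈ $14.6624 each)
Jan 14, sell 107: 107/147 × $2,155.38 → $1,568.88
After Jan 15: 85 on hand, pool $1,396.50 (≈ $16.4294 each)
Jan 16, sell 52: 52/85 × $1,396.50 → $854.32
After Jan 19: 184 on hand, pool $3,109.18 (≈ $16.8977 each)
Total COGS = $5,737.62 + $1,568.88 + $854.32 = $8,160.82
Ending inventory (cost pool remaining) = $3,109.18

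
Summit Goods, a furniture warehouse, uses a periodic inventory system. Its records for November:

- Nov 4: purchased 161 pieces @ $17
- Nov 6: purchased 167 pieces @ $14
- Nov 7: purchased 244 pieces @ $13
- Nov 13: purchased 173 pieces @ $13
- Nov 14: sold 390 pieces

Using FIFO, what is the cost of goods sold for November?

COGS = $5,881

Nov 14, 390 sold [FIFO — oldest first]: 161 @ $17 + 167 @ $14 + 62 @ $13 = $5,881
Ending inventory: 182 @ $13 + 173 @ $13 = $4,615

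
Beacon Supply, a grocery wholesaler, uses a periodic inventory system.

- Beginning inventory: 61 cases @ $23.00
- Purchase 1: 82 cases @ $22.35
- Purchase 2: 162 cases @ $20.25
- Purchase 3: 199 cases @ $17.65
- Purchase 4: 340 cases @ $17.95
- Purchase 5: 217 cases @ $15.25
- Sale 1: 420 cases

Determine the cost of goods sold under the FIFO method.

Sale 1 (420) [FIFO — oldest first]: 61 @ $23.00 + 82 @ $22.35 + 162 @ $20.25 + 115 @ $17.65 = $8,545.95
Ending inventory: 84 @ $17.65 + 340 @ $17.95 + 217 @ $15.25 = $10,894.85

COGS = $8,545.95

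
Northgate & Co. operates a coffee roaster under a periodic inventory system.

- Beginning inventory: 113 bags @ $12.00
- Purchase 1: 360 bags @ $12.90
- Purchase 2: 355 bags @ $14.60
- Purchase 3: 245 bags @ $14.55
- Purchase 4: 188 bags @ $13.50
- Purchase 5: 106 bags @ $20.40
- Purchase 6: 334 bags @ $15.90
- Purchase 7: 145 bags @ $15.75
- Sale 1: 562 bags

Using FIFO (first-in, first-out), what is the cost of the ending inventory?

Ending inventory = $19,743.10

Sale 1 (562) [FIFO — oldest first]: 113 @ $12.00 + 360 @ $12.90 + 89 @ $14.60 = $7,299.40
Ending inventory: 266 @ $14.60 + 245 @ $14.55 + 188 @ $13.50 + 106 @ $20.40 + 334 @ $15.90 + 145 @ $15.75 = $19,743.10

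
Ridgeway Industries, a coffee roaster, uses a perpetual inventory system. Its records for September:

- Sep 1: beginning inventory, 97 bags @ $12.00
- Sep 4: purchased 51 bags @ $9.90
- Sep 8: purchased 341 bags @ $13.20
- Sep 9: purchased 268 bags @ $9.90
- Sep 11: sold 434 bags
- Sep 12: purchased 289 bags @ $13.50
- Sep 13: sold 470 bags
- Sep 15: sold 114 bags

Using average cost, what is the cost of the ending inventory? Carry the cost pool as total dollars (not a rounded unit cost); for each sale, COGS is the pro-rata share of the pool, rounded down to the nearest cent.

After Sep 1: 97 on hand, pool $1,164.00 (≈ $12.0000 each)
After Sep 4: 148 on hand, pool $1,668.90 (≈ $11.2764 each)
After Sep 8: 489 on hand, pool $6,170.10 (≈ $12.6178 each)
After Sep 9: 757 on hand, pool $8,823.30 (≈ $11.6556 each)
Sep 11, sell 434: 434/757 × $8,823.30 → $5,058.53
After Sep 12: 612 on hand, pool $7,666.27 (≈ $12.5266 each)
Sep 13, sell 470: 470/612 × $7,666.27 → $5,887.49
Sep 15, sell 114: 114/142 × $1,778.78 → $1,428.03
Total COGS = $5,058.53 + $5,887.49 + $1,428.03 = $12,374.05
Ending inventory (cost pool remaining) = $350.75
Check: goods available $12,724.80 = COGS $12,374.05 + ending $350.75

Ending inventory = $350.75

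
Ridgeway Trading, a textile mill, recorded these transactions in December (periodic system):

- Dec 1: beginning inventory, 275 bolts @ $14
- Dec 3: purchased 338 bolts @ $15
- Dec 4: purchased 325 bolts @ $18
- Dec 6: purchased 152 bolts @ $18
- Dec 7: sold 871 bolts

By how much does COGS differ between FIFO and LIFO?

$876

FIFO COGS: 275 @ $14 + 338 @ $15 + 258 @ $18 = $13,564
LIFO COGS: 152 @ $18 + 325 @ $18 + 338 @ $15 + 56 @ $14 = $14,440
Difference = |$13,564 − $14,440| = $876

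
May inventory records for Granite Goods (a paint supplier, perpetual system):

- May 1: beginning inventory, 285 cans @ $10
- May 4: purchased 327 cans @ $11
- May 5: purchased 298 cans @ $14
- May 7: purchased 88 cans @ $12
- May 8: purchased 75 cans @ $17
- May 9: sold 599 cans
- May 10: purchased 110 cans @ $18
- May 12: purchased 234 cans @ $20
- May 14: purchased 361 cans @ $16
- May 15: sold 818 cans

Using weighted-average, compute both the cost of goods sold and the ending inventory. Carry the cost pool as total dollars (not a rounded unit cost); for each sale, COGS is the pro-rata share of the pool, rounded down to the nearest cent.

COGS = $19,826.57; ending inventory = $5,559.43

After May 1: 285 on hand, pool $2,850.00 (≈ $10.0000 each)
After May 4: 612 on hand, pool $6,447.00 (≈ $10.5343 each)
After May 5: 910 on hand, pool $10,619.00 (≈ $11.6692 each)
After May 7: 998 on hand, pool $11,675.00 (≈ $11.6984 each)
After May 8: 1073 on hand, pool $12,950.00 (≈ $12.0690 each)
May 9, sell 599: 599/1073 × $12,950.00 → $7,229.31
After May 10: 584 on hand, pool $7,700.69 (≈ $13.1861 each)
After May 12: 818 on hand, pool $12,380.69 (≈ $15.1353 each)
After May 14: 1179 on hand, pool $18,156.69 (≈ $15.4001 each)
May 15, sell 818: 818/1179 × $18,156.69 → $12,597.26
Total COGS = $7,229.31 + $12,597.26 = $19,826.57
Ending inventory (cost pool remaining) = $5,559.43
Check: goods available $25,386.00 = COGS $19,826.57 + ending $5,559.43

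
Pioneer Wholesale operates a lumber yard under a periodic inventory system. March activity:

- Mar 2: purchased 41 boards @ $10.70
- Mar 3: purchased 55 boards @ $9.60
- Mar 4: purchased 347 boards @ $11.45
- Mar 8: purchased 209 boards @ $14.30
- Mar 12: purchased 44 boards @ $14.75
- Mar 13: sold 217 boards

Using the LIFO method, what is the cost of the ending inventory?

Mar 13, 217 sold [LIFO — newest first]: 44 @ $14.75 + 173 @ $14.30 = $3,122.90
Ending inventory: 41 @ $10.70 + 55 @ $9.60 + 347 @ $11.45 + 36 @ $14.30 = $5,454.65
Check: goods available $8,577.55 = COGS $3,122.90 + ending $5,454.65

Ending inventory = $5,454.65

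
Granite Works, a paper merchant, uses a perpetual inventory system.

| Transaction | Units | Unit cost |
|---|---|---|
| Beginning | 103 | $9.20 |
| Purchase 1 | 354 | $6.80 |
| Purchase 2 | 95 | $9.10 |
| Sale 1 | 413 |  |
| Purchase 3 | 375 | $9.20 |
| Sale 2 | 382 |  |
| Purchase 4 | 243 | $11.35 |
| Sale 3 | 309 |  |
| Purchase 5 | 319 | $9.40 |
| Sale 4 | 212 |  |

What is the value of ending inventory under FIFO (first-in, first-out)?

Ending inventory = $1,626.20

Sale 1 (413) [FIFO — oldest first]: 103 @ $9.20 + 310 @ $6.80 = $3,055.60
Sale 2 (382) [FIFO — oldest first]: 44 @ $6.80 + 95 @ $9.10 + 243 @ $9.20 = $3,399.30
Sale 3 (309) [FIFO — oldest first]: 132 @ $9.20 + 177 @ $11.35 = $3,223.35
Sale 4 (212) [FIFO — oldest first]: 66 @ $11.35 + 146 @ $9.40 = $2,121.50
Total COGS = $3,055.60 + $3,399.30 + $3,223.35 + $2,121.50 = $11,799.75
Ending inventory: 173 @ $9.40 = $1,626.20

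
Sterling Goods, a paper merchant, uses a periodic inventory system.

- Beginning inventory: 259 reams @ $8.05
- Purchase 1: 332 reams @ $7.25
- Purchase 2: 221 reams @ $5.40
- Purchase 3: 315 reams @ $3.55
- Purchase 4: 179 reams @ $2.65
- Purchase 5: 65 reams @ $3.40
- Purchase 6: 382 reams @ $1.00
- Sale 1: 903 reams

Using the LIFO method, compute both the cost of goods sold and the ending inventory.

COGS = $2,060.70; ending inventory = $5,820.25

Sale 1 (903) [LIFO — newest first]: 382 @ $1.00 + 65 @ $3.40 + 179 @ $2.65 + 277 @ $3.55 = $2,060.70
Ending inventory: 259 @ $8.05 + 332 @ $7.25 + 221 @ $5.40 + 38 @ $3.55 = $5,820.25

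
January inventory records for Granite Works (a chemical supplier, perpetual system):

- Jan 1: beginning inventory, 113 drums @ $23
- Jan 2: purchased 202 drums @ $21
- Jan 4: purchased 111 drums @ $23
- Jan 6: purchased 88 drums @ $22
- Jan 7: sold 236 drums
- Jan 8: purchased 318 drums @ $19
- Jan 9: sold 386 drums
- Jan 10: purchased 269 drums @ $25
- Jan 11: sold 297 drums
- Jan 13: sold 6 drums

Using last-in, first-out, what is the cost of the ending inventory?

Ending inventory = $3,922

Jan 7, 236 sold [LIFO — newest first]: 88 @ $22 + 111 @ $23 + 37 @ $21 = $5,266
Jan 9, 386 sold [LIFO — newest first]: 318 @ $19 + 68 @ $21 = $7,470
Jan 11, 297 sold [LIFO — newest first]: 269 @ $25 + 28 @ $21 = $7,313
Jan 13, 6 sold [LIFO — newest first]: 6 @ $21 = $126
Total COGS = $5,266 + $7,470 + $7,313 + $126 = $20,175
Ending inventory: 113 @ $23 + 63 @ $21 = $3,922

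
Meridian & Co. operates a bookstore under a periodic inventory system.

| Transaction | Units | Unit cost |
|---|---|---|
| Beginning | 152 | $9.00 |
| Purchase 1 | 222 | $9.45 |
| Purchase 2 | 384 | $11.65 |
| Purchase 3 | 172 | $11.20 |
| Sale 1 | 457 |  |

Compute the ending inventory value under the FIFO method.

Ending inventory = $5,433.05

Sale 1 (457) [FIFO — oldest first]: 152 @ $9.00 + 222 @ $9.45 + 83 @ $11.65 = $4,432.85
Ending inventory: 301 @ $11.65 + 172 @ $11.20 = $5,433.05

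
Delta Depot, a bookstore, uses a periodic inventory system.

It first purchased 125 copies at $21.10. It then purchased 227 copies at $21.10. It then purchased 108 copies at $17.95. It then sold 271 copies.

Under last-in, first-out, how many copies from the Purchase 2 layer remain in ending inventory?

64

Sale 1 (271) [LIFO — newest first]: 108 @ $17.95 + 163 @ $21.10 = $5,377.90
Ending inventory: 125 @ $21.10 + 64 @ $21.10 = $3,987.90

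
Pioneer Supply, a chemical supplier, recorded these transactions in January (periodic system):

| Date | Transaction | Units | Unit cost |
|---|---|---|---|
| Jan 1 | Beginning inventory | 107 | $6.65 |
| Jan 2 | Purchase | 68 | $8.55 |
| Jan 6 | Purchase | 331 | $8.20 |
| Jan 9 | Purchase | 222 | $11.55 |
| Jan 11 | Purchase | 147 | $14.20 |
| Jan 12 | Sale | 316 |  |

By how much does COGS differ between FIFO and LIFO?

FIFO COGS: 107 @ $6.65 + 68 @ $8.55 + 141 @ $8.20 = $2,449.15
LIFO COGS: 147 @ $14.20 + 169 @ $11.55 = $4,039.35
Difference = |$2,449.15 − $4,039.35| = $1,590.20

$1,590.20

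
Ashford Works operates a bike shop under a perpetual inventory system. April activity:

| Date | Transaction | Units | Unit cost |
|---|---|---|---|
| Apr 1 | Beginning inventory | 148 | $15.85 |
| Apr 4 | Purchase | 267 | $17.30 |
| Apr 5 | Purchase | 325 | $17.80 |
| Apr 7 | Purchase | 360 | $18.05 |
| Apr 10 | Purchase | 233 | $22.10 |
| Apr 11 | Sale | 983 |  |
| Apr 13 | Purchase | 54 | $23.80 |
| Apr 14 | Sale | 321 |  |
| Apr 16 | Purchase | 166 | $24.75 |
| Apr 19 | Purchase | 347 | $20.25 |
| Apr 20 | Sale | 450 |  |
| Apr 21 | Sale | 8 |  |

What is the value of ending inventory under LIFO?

Ending inventory = $2,676.80

Apr 11, 983 sold [LIFO — newest first]: 233 @ $22.10 + 360 @ $18.05 + 325 @ $17.80 + 65 @ $17.30 = $18,556.80
Apr 14, 321 sold [LIFO — newest first]: 54 @ $23.80 + 202 @ $17.30 + 65 @ $15.85 = $5,810.05
Apr 20, 450 sold [LIFO — newest first]: 347 @ $20.25 + 103 @ $24.75 = $9,576.00
Apr 21, 8 sold [LIFO — newest first]: 8 @ $24.75 = $198.00
Total COGS = $18,556.80 + $5,810.05 + $9,576.00 + $198.00 = $34,140.85
Ending inventory: 83 @ $15.85 + 55 @ $24.75 = $2,676.80
Check: goods available $36,817.65 = COGS $34,140.85 + ending $2,676.80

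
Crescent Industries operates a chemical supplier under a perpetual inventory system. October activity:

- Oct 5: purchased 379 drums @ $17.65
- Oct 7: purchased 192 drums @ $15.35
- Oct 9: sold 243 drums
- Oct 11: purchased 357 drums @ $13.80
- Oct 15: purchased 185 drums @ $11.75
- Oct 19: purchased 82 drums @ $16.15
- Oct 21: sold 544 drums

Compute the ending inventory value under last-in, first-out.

Oct 9, 243 sold [LIFO — newest first]: 192 @ $15.35 + 51 @ $17.65 = $3,847.35
Oct 21, 544 sold [LIFO — newest first]: 82 @ $16.15 + 185 @ $11.75 + 277 @ $13.80 = $7,320.65
Total COGS = $3,847.35 + $7,320.65 = $11,168.00
Ending inventory: 328 @ $17.65 + 80 @ $13.80 = $6,893.20

Ending inventory = $6,893.20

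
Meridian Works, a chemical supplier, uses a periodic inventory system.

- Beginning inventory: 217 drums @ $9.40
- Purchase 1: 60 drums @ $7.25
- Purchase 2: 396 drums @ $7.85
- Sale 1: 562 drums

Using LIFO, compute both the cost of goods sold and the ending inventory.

COGS = $4,540.00; ending inventory = $1,043.40

Sale 1 (562) [LIFO — newest first]: 396 @ $7.85 + 60 @ $7.25 + 106 @ $9.40 = $4,540.00
Ending inventory: 111 @ $9.40 = $1,043.40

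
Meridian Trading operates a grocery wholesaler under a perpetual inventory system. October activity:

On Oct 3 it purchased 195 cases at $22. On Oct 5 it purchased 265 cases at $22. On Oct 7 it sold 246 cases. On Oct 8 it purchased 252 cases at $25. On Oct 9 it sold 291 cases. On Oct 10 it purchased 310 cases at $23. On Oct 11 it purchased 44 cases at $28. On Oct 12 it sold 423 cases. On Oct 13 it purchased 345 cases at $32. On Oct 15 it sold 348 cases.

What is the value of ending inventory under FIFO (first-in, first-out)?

Oct 7, 246 sold [FIFO — oldest first]: 195 @ $22 + 51 @ $22 = $5,412
Oct 9, 291 sold [FIFO — oldest first]: 214 @ $22 + 77 @ $25 = $6,633
Oct 12, 423 sold [FIFO — oldest first]: 175 @ $25 + 248 @ $23 = $10,079
Oct 15, 348 sold [FIFO — oldest first]: 62 @ $23 + 44 @ $28 + 242 @ $32 = $10,402
Total COGS = $5,412 + $6,633 + $10,079 + $10,402 = $32,526
Ending inventory: 103 @ $32 = $3,296

Ending inventory = $3,296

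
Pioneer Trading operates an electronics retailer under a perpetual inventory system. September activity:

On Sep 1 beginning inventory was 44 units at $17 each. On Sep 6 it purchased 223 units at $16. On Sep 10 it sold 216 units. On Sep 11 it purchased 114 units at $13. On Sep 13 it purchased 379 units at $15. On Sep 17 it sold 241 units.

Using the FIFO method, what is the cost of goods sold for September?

Sep 10, 216 sold [FIFO — oldest first]: 44 @ $17 + 172 @ $16 = $3,500
Sep 17, 241 sold [FIFO — oldest first]: 51 @ $16 + 114 @ $13 + 76 @ $15 = $3,438
Total COGS = $3,500 + $3,438 = $6,938
Ending inventory: 303 @ $15 = $4,545
Check: goods available $11,483 = COGS $6,938 + ending $4,545

COGS = $6,938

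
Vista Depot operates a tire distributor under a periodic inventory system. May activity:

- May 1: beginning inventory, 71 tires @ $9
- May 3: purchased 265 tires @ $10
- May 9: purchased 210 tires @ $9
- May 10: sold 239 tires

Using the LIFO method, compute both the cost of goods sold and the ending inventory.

COGS = $2,180; ending inventory = $2,999

May 10, 239 sold [LIFO — newest first]: 210 @ $9 + 29 @ $10 = $2,180
Ending inventory: 71 @ $9 + 236 @ $10 = $2,999
Check: goods available $5,179 = COGS $2,180 + ending $2,999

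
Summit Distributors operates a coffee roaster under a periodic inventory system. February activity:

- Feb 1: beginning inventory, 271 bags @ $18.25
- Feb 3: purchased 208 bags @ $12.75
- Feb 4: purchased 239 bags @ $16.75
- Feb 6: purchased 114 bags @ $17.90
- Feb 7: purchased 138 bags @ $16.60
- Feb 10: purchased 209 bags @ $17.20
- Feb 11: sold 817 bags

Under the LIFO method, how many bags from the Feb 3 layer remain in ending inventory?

Feb 11, 817 sold [LIFO — newest first]: 209 @ $17.20 + 138 @ $16.60 + 114 @ $17.90 + 239 @ $16.75 + 117 @ $12.75 = $13,421.20
Ending inventory: 271 @ $18.25 + 91 @ $12.75 = $6,106.00
Check: goods available $19,527.20 = COGS $13,421.20 + ending $6,106.00

91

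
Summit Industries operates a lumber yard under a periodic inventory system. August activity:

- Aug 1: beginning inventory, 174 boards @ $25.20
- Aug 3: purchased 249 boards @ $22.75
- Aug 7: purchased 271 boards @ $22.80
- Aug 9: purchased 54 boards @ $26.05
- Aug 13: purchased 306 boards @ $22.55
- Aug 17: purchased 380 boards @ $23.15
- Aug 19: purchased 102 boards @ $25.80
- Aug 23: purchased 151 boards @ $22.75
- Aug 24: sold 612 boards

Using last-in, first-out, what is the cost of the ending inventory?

Ending inventory = $25,021.50

Aug 24, 612 sold [LIFO — newest first]: 151 @ $22.75 + 102 @ $25.80 + 359 @ $23.15 = $14,377.70
Ending inventory: 174 @ $25.20 + 249 @ $22.75 + 271 @ $22.80 + 54 @ $26.05 + 306 @ $22.55 + 21 @ $23.15 = $25,021.50
Check: goods available $39,399.20 = COGS $14,377.70 + ending $25,021.50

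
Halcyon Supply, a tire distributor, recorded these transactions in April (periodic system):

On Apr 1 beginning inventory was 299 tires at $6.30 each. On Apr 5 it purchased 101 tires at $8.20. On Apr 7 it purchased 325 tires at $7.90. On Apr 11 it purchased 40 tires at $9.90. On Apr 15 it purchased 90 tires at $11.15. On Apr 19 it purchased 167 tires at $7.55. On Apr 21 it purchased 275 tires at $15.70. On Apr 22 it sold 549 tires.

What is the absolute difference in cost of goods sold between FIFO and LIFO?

$2,861.15

FIFO COGS: 299 @ $6.30 + 101 @ $8.20 + 149 @ $7.90 = $3,889.00
LIFO COGS: 275 @ $15.70 + 167 @ $7.55 + 90 @ $11.15 + 17 @ $9.90 = $6,750.15
Difference = |$3,889.00 − $6,750.15| = $2,861.15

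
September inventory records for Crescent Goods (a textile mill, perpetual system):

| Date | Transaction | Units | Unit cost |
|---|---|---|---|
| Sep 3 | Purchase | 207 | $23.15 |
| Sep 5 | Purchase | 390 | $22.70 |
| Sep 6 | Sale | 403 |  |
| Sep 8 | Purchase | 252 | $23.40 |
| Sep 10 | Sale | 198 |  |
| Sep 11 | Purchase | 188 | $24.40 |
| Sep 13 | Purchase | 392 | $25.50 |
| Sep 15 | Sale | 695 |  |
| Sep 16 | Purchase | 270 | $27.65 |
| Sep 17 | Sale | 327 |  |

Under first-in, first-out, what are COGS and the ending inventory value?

COGS = $39,489.15; ending inventory = $2,101.40

Sep 6, 403 sold [FIFO — oldest first]: 207 @ $23.15 + 196 @ $22.70 = $9,241.25
Sep 10, 198 sold [FIFO — oldest first]: 194 @ $22.70 + 4 @ $23.40 = $4,497.40
Sep 15, 695 sold [FIFO — oldest first]: 248 @ $23.40 + 188 @ $24.40 + 259 @ $25.50 = $16,994.90
Sep 17, 327 sold [FIFO — oldest first]: 133 @ $25.50 + 194 @ $27.65 = $8,755.60
Total COGS = $9,241.25 + $4,497.40 + $16,994.90 + $8,755.60 = $39,489.15
Ending inventory: 76 @ $27.65 = $2,101.40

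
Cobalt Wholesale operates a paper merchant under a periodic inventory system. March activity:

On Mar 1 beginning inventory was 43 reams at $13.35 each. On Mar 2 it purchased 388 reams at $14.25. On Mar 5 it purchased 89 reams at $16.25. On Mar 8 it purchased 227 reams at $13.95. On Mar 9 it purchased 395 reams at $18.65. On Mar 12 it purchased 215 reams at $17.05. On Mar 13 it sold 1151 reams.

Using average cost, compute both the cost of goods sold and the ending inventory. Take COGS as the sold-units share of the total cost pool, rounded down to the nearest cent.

COGS = $18,446.91; ending inventory = $3,301.54

Mar 13, sell 1151: 1151/1357 × $21,748.45 → $18,446.91
Ending inventory (cost pool remaining) = $3,301.54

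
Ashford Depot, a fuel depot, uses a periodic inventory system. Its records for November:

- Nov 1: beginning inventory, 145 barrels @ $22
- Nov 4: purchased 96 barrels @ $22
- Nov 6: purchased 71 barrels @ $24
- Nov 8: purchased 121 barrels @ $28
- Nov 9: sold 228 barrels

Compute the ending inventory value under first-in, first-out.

Ending inventory = $5,378

Nov 9, 228 sold [FIFO — oldest first]: 145 @ $22 + 83 @ $22 = $5,016
Ending inventory: 13 @ $22 + 71 @ $24 + 121 @ $28 = $5,378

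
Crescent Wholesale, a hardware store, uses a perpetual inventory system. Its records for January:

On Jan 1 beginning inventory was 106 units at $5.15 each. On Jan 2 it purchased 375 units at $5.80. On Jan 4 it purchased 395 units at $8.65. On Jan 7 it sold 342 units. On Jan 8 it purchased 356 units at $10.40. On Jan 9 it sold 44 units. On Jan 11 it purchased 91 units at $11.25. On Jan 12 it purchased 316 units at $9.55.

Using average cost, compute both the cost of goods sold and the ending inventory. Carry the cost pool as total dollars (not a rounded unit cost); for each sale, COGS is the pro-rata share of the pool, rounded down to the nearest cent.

COGS = $2,764.21; ending inventory = $11,117.39

After Jan 1: 106 on hand, pool $545.90 (≈ $5.1500 each)
After Jan 2: 481 on hand, pool $2,720.90 (≈ $5.6568 each)
After Jan 4: 876 on hand, pool $6,137.65 (≈ $7.0064 each)
Jan 7, sell 342: 342/876 × $6,137.65 → $2,396.20
After Jan 8: 890 on hand, pool $7,443.85 (≈ $8.3639 each)
Jan 9, sell 44: 44/890 × $7,443.85 → $368.01
After Jan 11: 937 on hand, pool $8,099.59 (≈ $8.6442 each)
After Jan 12: 1253 on hand, pool $11,117.39 (≈ $8.8726 each)
Total COGS = $2,396.20 + $368.01 = $2,764.21
Ending inventory (cost pool remaining) = $11,117.39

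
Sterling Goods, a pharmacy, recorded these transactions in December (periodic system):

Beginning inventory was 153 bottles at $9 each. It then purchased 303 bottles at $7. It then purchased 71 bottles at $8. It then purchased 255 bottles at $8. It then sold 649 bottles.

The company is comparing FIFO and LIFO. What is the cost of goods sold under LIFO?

COGS = $4,909

FIFO COGS: 153 @ $9 + 303 @ $7 + 71 @ $8 + 122 @ $8 = $5,042
LIFO COGS: 255 @ $8 + 71 @ $8 + 303 @ $7 + 20 @ $9 = $4,909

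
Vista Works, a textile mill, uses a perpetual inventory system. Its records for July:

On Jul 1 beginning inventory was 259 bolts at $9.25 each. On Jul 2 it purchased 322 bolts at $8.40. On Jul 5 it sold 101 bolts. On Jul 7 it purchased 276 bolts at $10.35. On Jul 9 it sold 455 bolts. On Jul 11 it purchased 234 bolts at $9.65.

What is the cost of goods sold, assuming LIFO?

Jul 5, 101 sold [LIFO — newest first]: 101 @ $8.40 = $848.40
Jul 9, 455 sold [LIFO — newest first]: 276 @ $10.35 + 179 @ $8.40 = $4,360.20
Total COGS = $848.40 + $4,360.20 = $5,208.60
Ending inventory: 259 @ $9.25 + 42 @ $8.40 + 234 @ $9.65 = $5,006.65

COGS = $5,208.60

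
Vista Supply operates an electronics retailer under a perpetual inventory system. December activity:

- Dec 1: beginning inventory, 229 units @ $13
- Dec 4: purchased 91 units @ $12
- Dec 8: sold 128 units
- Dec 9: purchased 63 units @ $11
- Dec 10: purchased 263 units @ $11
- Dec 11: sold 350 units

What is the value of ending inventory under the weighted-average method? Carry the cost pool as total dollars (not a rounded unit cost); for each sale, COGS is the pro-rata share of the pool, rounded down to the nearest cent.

Ending inventory = $1,954.84

After Dec 1: 229 on hand, pool $2,977.00 (≈ $13.0000 each)
After Dec 4: 320 on hand, pool $4,069.00 (≈ $12.7156 each)
Dec 8, sell 128: 128/320 × $4,069.00 → $1,627.60
After Dec 9: 255 on hand, pool $3,134.40 (≈ $12.2918 each)
After Dec 10: 518 on hand, pool $6,027.40 (≈ $11.6359 each)
Dec 11, sell 350: 350/518 × $6,027.40 → $4,072.56
Total COGS = $1,627.60 + $4,072.56 = $5,700.16
Ending inventory (cost pool remaining) = $1,954.84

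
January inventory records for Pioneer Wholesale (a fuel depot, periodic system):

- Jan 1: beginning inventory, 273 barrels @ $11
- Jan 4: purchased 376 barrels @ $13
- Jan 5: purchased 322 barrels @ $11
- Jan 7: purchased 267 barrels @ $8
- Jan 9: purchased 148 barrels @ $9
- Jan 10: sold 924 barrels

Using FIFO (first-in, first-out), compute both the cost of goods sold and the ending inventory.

Jan 10, 924 sold [FIFO — oldest first]: 273 @ $11 + 376 @ $13 + 275 @ $11 = $10,916
Ending inventory: 47 @ $11 + 267 @ $8 + 148 @ $9 = $3,985

COGS = $10,916; ending inventory = $3,985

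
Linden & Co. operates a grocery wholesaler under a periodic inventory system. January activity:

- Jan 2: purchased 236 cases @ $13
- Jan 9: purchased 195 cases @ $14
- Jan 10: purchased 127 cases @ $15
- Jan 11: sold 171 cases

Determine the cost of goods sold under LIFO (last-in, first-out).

Jan 11, 171 sold [LIFO — newest first]: 127 @ $15 + 44 @ $14 = $2,521
Ending inventory: 236 @ $13 + 151 @ $14 = $5,182
Check: goods available $7,703 = COGS $2,521 + ending $5,182

COGS = $2,521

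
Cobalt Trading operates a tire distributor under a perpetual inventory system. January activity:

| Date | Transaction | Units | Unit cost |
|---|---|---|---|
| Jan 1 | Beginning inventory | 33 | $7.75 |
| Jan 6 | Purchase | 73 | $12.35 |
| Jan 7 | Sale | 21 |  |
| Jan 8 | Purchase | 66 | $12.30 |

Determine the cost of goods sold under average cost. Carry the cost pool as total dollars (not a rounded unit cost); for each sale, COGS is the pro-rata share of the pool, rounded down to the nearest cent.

After Jan 1: 33 on hand, pool $255.75 (≈ $7.7500 each)
After Jan 6: 106 on hand, pool $1,157.30 (≈ $10.9179 each)
Jan 7, sell 21: 21/106 × $1,157.30 → $229.27
After Jan 8: 151 on hand, pool $1,739.83 (≈ $11.5221 each)
Ending inventory (cost pool remaining) = $1,739.83
Check: goods available $1,969.10 = COGS $229.27 + ending $1,739.83

COGS = $229.27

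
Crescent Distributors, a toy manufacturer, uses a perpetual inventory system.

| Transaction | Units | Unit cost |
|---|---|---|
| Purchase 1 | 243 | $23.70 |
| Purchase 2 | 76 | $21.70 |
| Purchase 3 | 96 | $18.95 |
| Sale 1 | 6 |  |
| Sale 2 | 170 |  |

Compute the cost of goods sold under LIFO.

Sale 1 (6) [LIFO — newest first]: 6 @ $18.95 = $113.70
Sale 2 (170) [LIFO — newest first]: 90 @ $18.95 + 76 @ $21.70 + 4 @ $23.70 = $3,449.50
Total COGS = $113.70 + $3,449.50 = $3,563.20
Ending inventory: 239 @ $23.70 = $5,664.30
Check: goods available $9,227.50 = COGS $3,563.20 + ending $5,664.30

COGS = $3,563.20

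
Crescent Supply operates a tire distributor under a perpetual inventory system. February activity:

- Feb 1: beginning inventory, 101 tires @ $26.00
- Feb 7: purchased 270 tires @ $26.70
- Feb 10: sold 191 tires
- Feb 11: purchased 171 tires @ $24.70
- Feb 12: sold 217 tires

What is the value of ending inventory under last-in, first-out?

Ending inventory = $3,507.10

Feb 10, 191 sold [LIFO — newest first]: 191 @ $26.70 = $5,099.70
Feb 12, 217 sold [LIFO — newest first]: 171 @ $24.70 + 46 @ $26.70 = $5,451.90
Total COGS = $5,099.70 + $5,451.90 = $10,551.60
Ending inventory: 101 @ $26.00 + 33 @ $26.70 = $3,507.10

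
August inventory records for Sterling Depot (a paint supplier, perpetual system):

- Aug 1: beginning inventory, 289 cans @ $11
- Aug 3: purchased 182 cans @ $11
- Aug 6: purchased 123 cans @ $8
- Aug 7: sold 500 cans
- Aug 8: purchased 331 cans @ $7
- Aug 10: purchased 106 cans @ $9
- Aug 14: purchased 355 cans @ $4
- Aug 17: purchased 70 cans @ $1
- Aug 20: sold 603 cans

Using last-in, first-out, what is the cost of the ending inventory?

Ending inventory = $2,847

Aug 7, 500 sold [LIFO — newest first]: 123 @ $8 + 182 @ $11 + 195 @ $11 = $5,131
Aug 20, 603 sold [LIFO — newest first]: 70 @ $1 + 355 @ $4 + 106 @ $9 + 72 @ $7 = $2,948
Total COGS = $5,131 + $2,948 = $8,079
Ending inventory: 94 @ $11 + 259 @ $7 = $2,847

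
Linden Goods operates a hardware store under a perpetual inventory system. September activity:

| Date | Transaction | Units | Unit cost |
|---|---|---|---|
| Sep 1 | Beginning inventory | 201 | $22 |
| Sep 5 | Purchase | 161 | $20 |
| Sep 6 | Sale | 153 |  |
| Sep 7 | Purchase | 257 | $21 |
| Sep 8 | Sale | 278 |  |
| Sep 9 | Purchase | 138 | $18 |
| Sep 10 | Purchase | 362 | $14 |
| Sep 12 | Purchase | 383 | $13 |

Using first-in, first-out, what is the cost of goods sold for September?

Sep 6, 153 sold [FIFO — oldest first]: 153 @ $22 = $3,366
Sep 8, 278 sold [FIFO — oldest first]: 48 @ $22 + 161 @ $20 + 69 @ $21 = $5,725
Total COGS = $3,366 + $5,725 = $9,091
Ending inventory: 188 @ $21 + 138 @ $18 + 362 @ $14 + 383 @ $13 = $16,479
Check: goods available $25,570 = COGS $9,091 + ending $16,479

COGS = $9,091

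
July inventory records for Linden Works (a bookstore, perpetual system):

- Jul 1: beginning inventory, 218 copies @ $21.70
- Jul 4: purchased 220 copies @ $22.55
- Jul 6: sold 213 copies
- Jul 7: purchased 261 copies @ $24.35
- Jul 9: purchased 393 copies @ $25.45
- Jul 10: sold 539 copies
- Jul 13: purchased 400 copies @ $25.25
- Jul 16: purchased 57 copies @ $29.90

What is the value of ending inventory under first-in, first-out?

Ending inventory = $20,457.30

Jul 6, 213 sold [FIFO — oldest first]: 213 @ $21.70 = $4,622.10
Jul 10, 539 sold [FIFO — oldest first]: 5 @ $21.70 + 220 @ $22.55 + 261 @ $24.35 + 53 @ $25.45 = $12,773.70
Total COGS = $4,622.10 + $12,773.70 = $17,395.80
Ending inventory: 340 @ $25.45 + 400 @ $25.25 + 57 @ $29.90 = $20,457.30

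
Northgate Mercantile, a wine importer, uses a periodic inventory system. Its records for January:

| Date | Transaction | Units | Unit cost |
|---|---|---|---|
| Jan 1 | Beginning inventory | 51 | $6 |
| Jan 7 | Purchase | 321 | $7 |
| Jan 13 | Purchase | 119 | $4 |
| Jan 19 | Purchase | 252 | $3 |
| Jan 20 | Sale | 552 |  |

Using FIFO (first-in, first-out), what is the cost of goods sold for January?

Jan 20, 552 sold [FIFO — oldest first]: 51 @ $6 + 321 @ $7 + 119 @ $4 + 61 @ $3 = $3,212
Ending inventory: 191 @ $3 = $573

COGS = $3,212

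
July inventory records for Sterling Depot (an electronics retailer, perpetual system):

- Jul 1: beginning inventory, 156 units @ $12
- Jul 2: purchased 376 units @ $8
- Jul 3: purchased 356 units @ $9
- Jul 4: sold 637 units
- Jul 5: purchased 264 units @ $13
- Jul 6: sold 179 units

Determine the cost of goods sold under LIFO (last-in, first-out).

Jul 4, 637 sold [LIFO — newest first]: 356 @ $9 + 281 @ $8 = $5,452
Jul 6, 179 sold [LIFO — newest first]: 179 @ $13 = $2,327
Total COGS = $5,452 + $2,327 = $7,779
Ending inventory: 156 @ $12 + 95 @ $8 + 85 @ $13 = $3,737

COGS = $7,779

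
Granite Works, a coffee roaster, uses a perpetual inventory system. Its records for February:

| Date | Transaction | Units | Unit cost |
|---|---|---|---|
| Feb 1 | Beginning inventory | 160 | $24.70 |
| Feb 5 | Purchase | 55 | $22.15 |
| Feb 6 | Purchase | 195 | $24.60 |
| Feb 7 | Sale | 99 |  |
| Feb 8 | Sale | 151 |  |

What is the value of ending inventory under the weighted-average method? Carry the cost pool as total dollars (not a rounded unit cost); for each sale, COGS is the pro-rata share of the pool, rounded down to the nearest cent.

After Feb 1: 160 on hand, pool $3,952.00 (≈ $24.7000 each)
After Feb 5: 215 on hand, pool $5,170.25 (≈ $24.0477 each)
After Feb 6: 410 on hand, pool $9,967.25 (≈ $24.3104 each)
Feb 7, sell 99: 99/410 × $9,967.25 → $2,406.72
Feb 8, sell 151: 151/311 × $7,560.53 → $3,670.86
Total COGS = $2,406.72 + $3,670.86 = $6,077.58
Ending inventory (cost pool remaining) = $3,889.67
Check: goods available $9,967.25 = COGS $6,077.58 + ending $3,889.67

Ending inventory = $3,889.67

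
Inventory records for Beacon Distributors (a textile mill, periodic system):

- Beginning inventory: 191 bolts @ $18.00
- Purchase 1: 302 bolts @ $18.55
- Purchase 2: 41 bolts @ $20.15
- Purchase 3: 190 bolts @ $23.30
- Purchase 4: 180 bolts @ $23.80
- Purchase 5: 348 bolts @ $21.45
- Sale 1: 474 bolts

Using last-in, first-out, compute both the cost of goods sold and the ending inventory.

COGS = $10,463.40; ending inventory = $15,578.45

Sale 1 (474) [LIFO — newest first]: 348 @ $21.45 + 126 @ $23.80 = $10,463.40
Ending inventory: 191 @ $18.00 + 302 @ $18.55 + 41 @ $20.15 + 190 @ $23.30 + 54 @ $23.80 = $15,578.45
Check: goods available $26,041.85 = COGS $10,463.40 + ending $15,578.45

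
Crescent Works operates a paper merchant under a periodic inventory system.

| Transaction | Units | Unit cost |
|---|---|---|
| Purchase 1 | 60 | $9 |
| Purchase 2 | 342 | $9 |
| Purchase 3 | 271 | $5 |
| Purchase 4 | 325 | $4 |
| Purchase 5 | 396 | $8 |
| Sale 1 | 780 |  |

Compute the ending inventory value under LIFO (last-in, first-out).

Sale 1 (780) [LIFO — newest first]: 396 @ $8 + 325 @ $4 + 59 @ $5 = $4,763
Ending inventory: 60 @ $9 + 342 @ $9 + 212 @ $5 = $4,678
Check: goods available $9,441 = COGS $4,763 + ending $4,678

Ending inventory = $4,678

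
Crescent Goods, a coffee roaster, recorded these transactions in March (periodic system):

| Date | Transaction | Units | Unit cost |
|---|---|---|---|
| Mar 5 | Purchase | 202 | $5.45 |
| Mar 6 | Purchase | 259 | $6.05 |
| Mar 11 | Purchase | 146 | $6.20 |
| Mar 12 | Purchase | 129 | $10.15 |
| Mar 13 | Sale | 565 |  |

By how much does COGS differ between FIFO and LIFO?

FIFO COGS: 202 @ $5.45 + 259 @ $6.05 + 104 @ $6.20 = $3,312.65
LIFO COGS: 129 @ $10.15 + 146 @ $6.20 + 259 @ $6.05 + 31 @ $5.45 = $3,950.45
Difference = |$3,312.65 − $3,950.45| = $637.80

$637.80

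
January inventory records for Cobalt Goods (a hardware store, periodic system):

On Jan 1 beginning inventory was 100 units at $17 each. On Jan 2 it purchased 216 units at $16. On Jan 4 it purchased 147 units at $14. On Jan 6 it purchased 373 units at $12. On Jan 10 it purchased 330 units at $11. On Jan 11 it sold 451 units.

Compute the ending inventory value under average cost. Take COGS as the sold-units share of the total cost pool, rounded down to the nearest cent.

Ending inventory = $9,394.34

Jan 11, sell 451: 451/1166 × $15,320.00 → $5,925.66
Ending inventory (cost pool remaining) = $9,394.34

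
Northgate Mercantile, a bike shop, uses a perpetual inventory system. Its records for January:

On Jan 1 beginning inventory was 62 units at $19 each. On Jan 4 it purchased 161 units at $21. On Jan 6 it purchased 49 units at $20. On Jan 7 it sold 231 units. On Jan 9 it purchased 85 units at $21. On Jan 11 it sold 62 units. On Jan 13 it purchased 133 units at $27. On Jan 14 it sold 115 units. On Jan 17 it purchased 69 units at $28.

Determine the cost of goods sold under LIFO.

COGS = $9,167

Jan 7, 231 sold [LIFO — newest first]: 49 @ $20 + 161 @ $21 + 21 @ $19 = $4,760
Jan 11, 62 sold [LIFO — newest first]: 62 @ $21 = $1,302
Jan 14, 115 sold [LIFO — newest first]: 115 @ $27 = $3,105
Total COGS = $4,760 + $1,302 + $3,105 = $9,167
Ending inventory: 41 @ $19 + 23 @ $21 + 18 @ $27 + 69 @ $28 = $3,680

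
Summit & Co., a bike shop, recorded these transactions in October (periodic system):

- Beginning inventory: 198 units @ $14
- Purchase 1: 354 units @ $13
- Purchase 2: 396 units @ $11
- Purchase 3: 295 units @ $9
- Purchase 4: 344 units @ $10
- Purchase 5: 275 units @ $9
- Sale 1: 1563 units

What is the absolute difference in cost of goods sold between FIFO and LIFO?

$1,370

FIFO COGS: 198 @ $14 + 354 @ $13 + 396 @ $11 + 295 @ $9 + 320 @ $10 = $17,585
LIFO COGS: 275 @ $9 + 344 @ $10 + 295 @ $9 + 396 @ $11 + 253 @ $13 = $16,215
Difference = |$17,585 − $16,215| = $1,370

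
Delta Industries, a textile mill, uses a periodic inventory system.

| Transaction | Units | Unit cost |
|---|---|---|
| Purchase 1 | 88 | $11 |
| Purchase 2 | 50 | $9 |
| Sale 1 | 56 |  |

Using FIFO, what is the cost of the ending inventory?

Ending inventory = $802

Sale 1 (56) [FIFO — oldest first]: 56 @ $11 = $616
Ending inventory: 32 @ $11 + 50 @ $9 = $802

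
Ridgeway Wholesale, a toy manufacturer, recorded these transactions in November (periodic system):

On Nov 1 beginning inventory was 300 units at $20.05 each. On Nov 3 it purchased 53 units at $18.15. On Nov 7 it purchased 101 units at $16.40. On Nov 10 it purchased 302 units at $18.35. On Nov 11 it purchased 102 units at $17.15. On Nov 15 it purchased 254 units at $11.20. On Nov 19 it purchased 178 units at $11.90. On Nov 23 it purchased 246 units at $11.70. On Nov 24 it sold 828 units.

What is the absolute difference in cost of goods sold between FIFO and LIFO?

FIFO COGS: 300 @ $20.05 + 53 @ $18.15 + 101 @ $16.40 + 302 @ $18.35 + 72 @ $17.15 = $15,409.85
LIFO COGS: 246 @ $11.70 + 178 @ $11.90 + 254 @ $11.20 + 102 @ $17.15 + 48 @ $18.35 = $10,471.30
Difference = |$15,409.85 − $10,471.30| = $4,938.55

$4,938.55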